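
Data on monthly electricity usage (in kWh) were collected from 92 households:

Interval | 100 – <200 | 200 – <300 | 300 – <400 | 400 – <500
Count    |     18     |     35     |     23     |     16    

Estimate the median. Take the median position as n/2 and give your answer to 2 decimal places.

Cumulative frequencies: 18, 53, 76, 92
n = 92; position = n/2 = 46.
This falls in the class 200 – <300: L = 200, F = 18, f = 35, h = 100.
Median ≈ 200 + ((46 − 18) / 35) × 100 = 280.0000

280.00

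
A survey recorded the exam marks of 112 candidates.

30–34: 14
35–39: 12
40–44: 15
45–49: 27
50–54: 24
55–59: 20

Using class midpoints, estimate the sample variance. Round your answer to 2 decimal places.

Midpoints: 32, 37, 42, 47, 52, 57
n = 112, Σfm = 5179, mean = 46.2411
Σfm² = 246743
Σf(m − x̄)² = Σfm² − (Σfm)²/n = 246743 − 5179²/112 = 7260.4911
Sample variance = 7260.4911 / 111 = 65.4098

65.41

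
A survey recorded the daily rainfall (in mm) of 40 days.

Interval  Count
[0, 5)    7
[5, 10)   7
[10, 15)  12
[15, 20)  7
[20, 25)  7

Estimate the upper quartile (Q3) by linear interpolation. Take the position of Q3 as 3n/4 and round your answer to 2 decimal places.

17.86

Cumulative frequencies: 7, 14, 26, 33, 40
n = 40; position = 3n/4 = 30.
This falls in the class [15, 20): L = 15, F = 26, f = 7, h = 5.
Upper quartile ≈ 15 + ((30 − 26) / 7) × 5 = 17.8571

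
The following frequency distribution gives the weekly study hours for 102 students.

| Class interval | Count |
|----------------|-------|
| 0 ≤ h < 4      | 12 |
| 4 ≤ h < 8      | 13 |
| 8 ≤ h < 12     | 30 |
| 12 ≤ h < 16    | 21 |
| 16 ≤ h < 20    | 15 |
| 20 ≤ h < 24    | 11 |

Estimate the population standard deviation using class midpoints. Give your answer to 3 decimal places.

Midpoints: 2, 6, 10, 14, 18, 22
n = 102, Σfm = 1208, mean = 11.8431
Σfm² = 17816
Σf(m − x̄)² = Σfm² − (Σfm)²/n = 17816 − 1208²/102 = 3509.4902
Population variance = 3509.4902 / 102 = 34.4068
Standard deviation = √34.4068 = 5.8657

5.866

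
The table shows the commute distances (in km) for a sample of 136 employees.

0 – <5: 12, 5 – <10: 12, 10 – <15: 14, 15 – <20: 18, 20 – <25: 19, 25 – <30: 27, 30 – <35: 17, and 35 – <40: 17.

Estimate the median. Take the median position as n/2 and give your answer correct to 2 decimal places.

Cumulative frequencies: 12, 24, 38, 56, 75, 102, 119, 136
n = 136; position = n/2 = 68.
This falls in the class 20 – <25: L = 20, F = 56, f = 19, h = 5.
Median ≈ 20 + ((68 − 56) / 19) × 5 = 23.1579

23.16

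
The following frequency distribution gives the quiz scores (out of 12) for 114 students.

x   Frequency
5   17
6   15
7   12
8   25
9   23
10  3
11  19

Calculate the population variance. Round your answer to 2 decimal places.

Values: 5, 6, 7, 8, 9, 10, 11
n = 114, Σfx = 905, mean = 7.9386
Σfx² = 7615
Σf(x − x̄)² = Σfx² − (Σfx)²/n = 7615 − 905²/114 = 430.5702
Population variance = 430.5702 / 114 = 3.7769

3.78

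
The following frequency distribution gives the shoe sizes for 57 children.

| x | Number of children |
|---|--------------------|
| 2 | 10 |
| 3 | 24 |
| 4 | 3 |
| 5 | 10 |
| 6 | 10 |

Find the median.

3

Cumulative frequencies: 10, 34, 37, 47, 57
n = 57, so the median is the value in position (n+1)/2 = 29.
Position 29 falls at value 3.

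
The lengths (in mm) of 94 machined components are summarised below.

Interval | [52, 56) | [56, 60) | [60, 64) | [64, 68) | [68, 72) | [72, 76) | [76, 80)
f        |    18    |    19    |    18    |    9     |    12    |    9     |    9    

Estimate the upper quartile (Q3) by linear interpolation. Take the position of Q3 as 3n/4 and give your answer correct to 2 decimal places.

70.17

Cumulative frequencies: 18, 37, 55, 64, 76, 85, 94
n = 94; position = 3n/4 = 70.5.
This falls in the class [68, 72): L = 68, F = 64, f = 12, h = 4.
Upper quartile ≈ 68 + ((70.5 − 64) / 12) × 4 = 70.1667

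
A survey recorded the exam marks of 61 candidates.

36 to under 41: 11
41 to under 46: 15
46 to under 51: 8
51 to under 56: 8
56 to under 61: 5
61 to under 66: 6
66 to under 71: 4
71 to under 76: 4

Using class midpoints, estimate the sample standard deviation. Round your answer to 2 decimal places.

Midpoints: 38.5, 43.5, 48.5, 53.5, 58.5, 63.5, 68.5, 73.5
n = 61, Σfm = 3133.5, mean = 51.3689
Σfm² = 168087.25
Σf(m − x̄)² = Σfm² − (Σfm)²/n = 168087.25 − 3133.5²/61 = 7122.9508
Sample variance = 7122.9508 / 60 = 118.7158
Standard deviation = √118.7158 = 10.8957

10.90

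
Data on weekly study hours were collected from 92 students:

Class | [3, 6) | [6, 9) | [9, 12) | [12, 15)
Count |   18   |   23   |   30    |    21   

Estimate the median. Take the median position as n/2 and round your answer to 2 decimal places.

9.50

Cumulative frequencies: 18, 41, 71, 92
n = 92; position = n/2 = 46.
This falls in the class [9, 12): L = 9, F = 41, f = 30, h = 3.
Median ≈ 9 + ((46 − 41) / 30) × 3 = 9.5000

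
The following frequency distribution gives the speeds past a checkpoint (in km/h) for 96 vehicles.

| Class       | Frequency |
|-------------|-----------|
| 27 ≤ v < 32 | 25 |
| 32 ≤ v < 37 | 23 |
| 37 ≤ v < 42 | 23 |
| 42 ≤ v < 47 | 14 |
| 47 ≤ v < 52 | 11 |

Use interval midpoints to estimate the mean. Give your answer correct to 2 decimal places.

37.57

Midpoints: 29.5, 34.5, 39.5, 44.5, 49.5
Σfm = 25×29.5 + 23×34.5 + 23×39.5 + 14×44.5 + 11×49.5 = 3607
n = Σf = 96
Mean = 3607 / 96 = 37.5729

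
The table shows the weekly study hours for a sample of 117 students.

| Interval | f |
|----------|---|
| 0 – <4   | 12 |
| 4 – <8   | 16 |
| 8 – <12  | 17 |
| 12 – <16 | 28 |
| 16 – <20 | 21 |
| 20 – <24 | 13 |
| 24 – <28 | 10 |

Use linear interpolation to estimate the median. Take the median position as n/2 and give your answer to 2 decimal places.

13.93

Cumulative frequencies: 12, 28, 45, 73, 94, 107, 117
n = 117; position = n/2 = 58.5.
This falls in the class 12 – <16: L = 12, F = 45, f = 28, h = 4.
Median ≈ 12 + ((58.5 − 45) / 28) × 4 = 13.9286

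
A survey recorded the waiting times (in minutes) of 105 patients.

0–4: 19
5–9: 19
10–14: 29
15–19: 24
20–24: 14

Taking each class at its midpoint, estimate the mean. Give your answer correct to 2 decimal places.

11.76

Midpoints: 2, 7, 12, 17, 22
Σfm = 19×2 + 19×7 + 29×12 + 24×17 + 14×22 = 1235
n = Σf = 105
Mean = 1235 / 105 = 11.7619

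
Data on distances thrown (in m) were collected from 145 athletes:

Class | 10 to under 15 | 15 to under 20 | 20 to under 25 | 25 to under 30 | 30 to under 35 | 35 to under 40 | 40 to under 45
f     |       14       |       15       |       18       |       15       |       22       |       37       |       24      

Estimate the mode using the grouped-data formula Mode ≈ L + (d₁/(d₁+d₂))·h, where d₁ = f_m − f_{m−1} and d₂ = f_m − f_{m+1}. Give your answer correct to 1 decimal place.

Modal class: 35 to under 40 (highest frequency 37).
d₁ = 37 − 22 = 15, d₂ = 37 − 24 = 13
Mode ≈ 35 + (15/(15+13)) × 5 = 35 + 2.6786 = 37.6786

37.7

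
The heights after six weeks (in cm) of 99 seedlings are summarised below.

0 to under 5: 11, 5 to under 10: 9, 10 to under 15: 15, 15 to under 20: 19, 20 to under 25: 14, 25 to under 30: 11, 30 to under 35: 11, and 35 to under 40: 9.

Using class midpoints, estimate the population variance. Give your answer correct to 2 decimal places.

Midpoints: 2.5, 7.5, 12.5, 17.5, 22.5, 27.5, 32.5, 37.5
n = 99, Σfm = 1927.5, mean = 19.4697
Σfm² = 48418.75
Σf(m − x̄)² = Σfm² − (Σfm)²/n = 48418.75 − 1927.5²/99 = 10890.9091
Population variance = 10890.9091 / 99 = 110.0092

110.01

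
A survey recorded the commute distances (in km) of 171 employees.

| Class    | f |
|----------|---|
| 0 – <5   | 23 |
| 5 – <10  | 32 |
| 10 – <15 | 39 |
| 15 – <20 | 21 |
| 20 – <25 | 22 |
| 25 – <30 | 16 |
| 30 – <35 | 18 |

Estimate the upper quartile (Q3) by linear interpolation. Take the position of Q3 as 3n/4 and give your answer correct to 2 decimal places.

23.01

Cumulative frequencies: 23, 55, 94, 115, 137, 153, 171
n = 171; position = 3n/4 = 128.25.
This falls in the class 20 – <25: L = 20, F = 115, f = 22, h = 5.
Upper quartile ≈ 20 + ((128.25 − 115) / 22) × 5 = 23.0114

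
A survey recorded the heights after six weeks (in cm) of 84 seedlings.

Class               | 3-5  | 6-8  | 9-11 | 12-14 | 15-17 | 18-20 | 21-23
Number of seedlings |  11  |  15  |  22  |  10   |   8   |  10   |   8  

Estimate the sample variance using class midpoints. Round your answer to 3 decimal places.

31.233

Midpoints: 4, 7, 10, 13, 16, 19, 22
n = 84, Σfm = 993, mean = 11.8214
Σfm² = 14331
Σf(m − x̄)² = Σfm² − (Σfm)²/n = 14331 − 993²/84 = 2592.3214
Sample variance = 2592.3214 / 83 = 31.2328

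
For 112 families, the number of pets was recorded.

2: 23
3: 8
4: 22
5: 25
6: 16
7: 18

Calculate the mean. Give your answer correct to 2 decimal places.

4.51

Values: 2, 3, 4, 5, 6, 7
Σfx = 23×2 + 8×3 + 22×4 + 25×5 + 16×6 + 18×7 = 505
n = Σf = 112
Mean = 505 / 112 = 4.5089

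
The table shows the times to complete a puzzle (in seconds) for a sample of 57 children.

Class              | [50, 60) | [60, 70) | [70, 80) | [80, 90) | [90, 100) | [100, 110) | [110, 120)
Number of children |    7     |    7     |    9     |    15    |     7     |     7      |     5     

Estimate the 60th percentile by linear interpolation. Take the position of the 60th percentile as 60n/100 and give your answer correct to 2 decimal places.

Cumulative frequencies: 7, 14, 23, 38, 45, 52, 57
n = 57; position = 60n/100 = 34.2.
This falls in the class [80, 90): L = 80, F = 23, f = 15, h = 10.
60th percentile ≈ 80 + ((34.2 − 23) / 15) × 10 = 87.4667

87.47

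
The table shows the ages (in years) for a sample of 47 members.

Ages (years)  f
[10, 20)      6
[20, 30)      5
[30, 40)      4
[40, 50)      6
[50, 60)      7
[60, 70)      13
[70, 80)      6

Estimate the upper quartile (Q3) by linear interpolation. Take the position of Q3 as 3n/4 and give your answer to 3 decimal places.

65.577

Cumulative frequencies: 6, 11, 15, 21, 28, 41, 47
n = 47; position = 3n/4 = 35.25.
This falls in the class [60, 70): L = 60, F = 28, f = 13, h = 10.
Upper quartile ≈ 60 + ((35.25 − 28) / 13) × 10 = 65.5769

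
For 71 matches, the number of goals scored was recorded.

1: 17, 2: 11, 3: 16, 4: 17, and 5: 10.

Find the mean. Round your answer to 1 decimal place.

Values: 1, 2, 3, 4, 5
Σfx = 17×1 + 11×2 + 16×3 + 17×4 + 10×5 = 205
n = Σf = 71
Mean = 205 / 71 = 2.8873

2.9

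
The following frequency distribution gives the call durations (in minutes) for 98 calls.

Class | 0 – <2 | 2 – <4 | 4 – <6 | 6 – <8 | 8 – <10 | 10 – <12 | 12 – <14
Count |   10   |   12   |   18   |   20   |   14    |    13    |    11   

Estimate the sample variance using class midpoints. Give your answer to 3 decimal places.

13.237

Midpoints: 1, 3, 5, 7, 9, 11, 13
n = 98, Σfm = 688, mean = 7.0204
Σfm² = 6114
Σf(m − x̄)² = Σfm² − (Σfm)²/n = 6114 − 688²/98 = 1283.9592
Sample variance = 1283.9592 / 97 = 13.2367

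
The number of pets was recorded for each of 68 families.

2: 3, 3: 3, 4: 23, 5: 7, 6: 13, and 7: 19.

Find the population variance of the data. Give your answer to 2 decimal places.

Values: 2, 3, 4, 5, 6, 7
n = 68, Σfx = 353, mean = 5.1912
Σfx² = 1981
Σf(x − x̄)² = Σfx² − (Σfx)²/n = 1981 − 353²/68 = 148.5147
Population variance = 148.5147 / 68 = 2.1840

2.18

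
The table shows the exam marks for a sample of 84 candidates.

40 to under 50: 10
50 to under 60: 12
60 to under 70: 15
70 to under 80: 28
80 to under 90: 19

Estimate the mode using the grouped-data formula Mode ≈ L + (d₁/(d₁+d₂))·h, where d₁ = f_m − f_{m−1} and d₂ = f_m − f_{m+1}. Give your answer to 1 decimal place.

75.9

Modal class: 70 to under 80 (highest frequency 28).
d₁ = 28 − 15 = 13, d₂ = 28 − 19 = 9
Mode ≈ 70 + (13/(13+9)) × 10 = 70 + 5.9091 = 75.9091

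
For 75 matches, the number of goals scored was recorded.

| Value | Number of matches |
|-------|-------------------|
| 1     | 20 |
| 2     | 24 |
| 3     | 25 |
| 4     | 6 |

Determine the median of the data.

2

Cumulative frequencies: 20, 44, 69, 75
n = 75, so the median is the value in position (n+1)/2 = 38.
Position 38 falls at value 2.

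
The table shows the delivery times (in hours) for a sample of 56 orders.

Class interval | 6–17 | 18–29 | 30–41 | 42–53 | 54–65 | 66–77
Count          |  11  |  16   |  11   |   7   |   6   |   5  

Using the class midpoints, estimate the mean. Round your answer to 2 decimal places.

Midpoints: 11.5, 23.5, 35.5, 47.5, 59.5, 71.5
Σfm = 11×11.5 + 16×23.5 + 11×35.5 + 7×47.5 + 6×59.5 + 5×71.5 = 1940
n = Σf = 56
Mean = 1940 / 56 = 34.6429

34.64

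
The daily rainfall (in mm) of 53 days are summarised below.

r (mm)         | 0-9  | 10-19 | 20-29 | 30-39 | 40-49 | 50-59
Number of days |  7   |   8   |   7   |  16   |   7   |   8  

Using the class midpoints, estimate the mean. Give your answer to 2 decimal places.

Midpoints: 4.5, 14.5, 24.5, 34.5, 44.5, 54.5
Σfm = 7×4.5 + 8×14.5 + 7×24.5 + 16×34.5 + 7×44.5 + 8×54.5 = 1618.5
n = Σf = 53
Mean = 1618.5 / 53 = 30.5377

30.54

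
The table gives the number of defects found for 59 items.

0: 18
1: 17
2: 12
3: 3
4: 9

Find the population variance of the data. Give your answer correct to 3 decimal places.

1.875

Values: 0, 1, 2, 3, 4
n = 59, Σfx = 86, mean = 1.4576
Σfx² = 236
Σf(x − x̄)² = Σfx² − (Σfx)²/n = 236 − 86²/59 = 110.6441
Population variance = 110.6441 / 59 = 1.8753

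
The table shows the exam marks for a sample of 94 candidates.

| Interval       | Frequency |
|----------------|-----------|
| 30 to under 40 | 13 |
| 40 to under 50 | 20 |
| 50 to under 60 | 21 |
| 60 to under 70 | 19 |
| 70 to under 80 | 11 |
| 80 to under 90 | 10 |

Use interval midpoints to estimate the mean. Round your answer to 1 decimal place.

Midpoints: 35, 45, 55, 65, 75, 85
Σfm = 13×35 + 20×45 + 21×55 + 19×65 + 11×75 + 10×85 = 5420
n = Σf = 94
Mean = 5420 / 94 = 57.6596

57.7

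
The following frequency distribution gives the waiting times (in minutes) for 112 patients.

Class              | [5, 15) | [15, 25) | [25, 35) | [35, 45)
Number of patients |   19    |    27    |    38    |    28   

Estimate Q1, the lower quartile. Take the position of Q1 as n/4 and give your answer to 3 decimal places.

18.333

Cumulative frequencies: 19, 46, 84, 112
n = 112; position = n/4 = 28.
This falls in the class [15, 25): L = 15, F = 19, f = 27, h = 10.
Lower quartile ≈ 15 + ((28 − 19) / 27) × 10 = 18.3333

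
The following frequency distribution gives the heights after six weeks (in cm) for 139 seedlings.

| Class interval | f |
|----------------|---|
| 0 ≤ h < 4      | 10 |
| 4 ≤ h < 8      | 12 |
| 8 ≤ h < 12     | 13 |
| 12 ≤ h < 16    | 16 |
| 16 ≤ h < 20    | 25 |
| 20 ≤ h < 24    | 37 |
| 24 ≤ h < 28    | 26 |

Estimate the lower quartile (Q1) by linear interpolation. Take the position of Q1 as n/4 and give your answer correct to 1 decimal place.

11.9

Cumulative frequencies: 10, 22, 35, 51, 76, 113, 139
n = 139; position = n/4 = 34.75.
This falls in the class 8 ≤ h < 12: L = 8, F = 22, f = 13, h = 4.
Lower quartile ≈ 8 + ((34.75 − 22) / 13) × 4 = 11.9231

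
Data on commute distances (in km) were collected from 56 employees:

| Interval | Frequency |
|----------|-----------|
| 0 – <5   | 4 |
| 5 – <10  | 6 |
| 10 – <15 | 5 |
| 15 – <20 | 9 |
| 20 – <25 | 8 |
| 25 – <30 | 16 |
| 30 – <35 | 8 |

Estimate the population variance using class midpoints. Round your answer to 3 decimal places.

Midpoints: 2.5, 7.5, 12.5, 17.5, 22.5, 27.5, 32.5
n = 56, Σfm = 1155, mean = 20.6250
Σfm² = 28500
Σf(m − x̄)² = Σfm² − (Σfm)²/n = 28500 − 1155²/56 = 4678.1250
Population variance = 4678.1250 / 56 = 83.5379

83.538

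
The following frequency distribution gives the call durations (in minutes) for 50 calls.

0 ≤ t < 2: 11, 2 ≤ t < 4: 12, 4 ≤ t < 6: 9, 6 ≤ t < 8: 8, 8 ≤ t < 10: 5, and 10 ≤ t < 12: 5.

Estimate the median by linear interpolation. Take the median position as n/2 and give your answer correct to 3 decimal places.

4.444

Cumulative frequencies: 11, 23, 32, 40, 45, 50
n = 50; position = n/2 = 25.
This falls in the class 4 ≤ t < 6: L = 4, F = 23, f = 9, h = 2.
Median ≈ 4 + ((25 − 23) / 9) × 2 = 4.4444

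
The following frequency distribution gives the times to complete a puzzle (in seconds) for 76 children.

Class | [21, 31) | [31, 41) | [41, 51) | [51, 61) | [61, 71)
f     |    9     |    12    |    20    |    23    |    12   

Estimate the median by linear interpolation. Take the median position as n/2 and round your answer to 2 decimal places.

49.50

Cumulative frequencies: 9, 21, 41, 64, 76
n = 76; position = n/2 = 38.
This falls in the class [41, 51): L = 41, F = 21, f = 20, h = 10.
Median ≈ 41 + ((38 − 21) / 20) × 10 = 49.5000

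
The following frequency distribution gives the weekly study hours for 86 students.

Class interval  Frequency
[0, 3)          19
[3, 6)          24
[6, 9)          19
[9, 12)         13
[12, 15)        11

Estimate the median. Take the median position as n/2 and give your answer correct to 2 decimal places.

Cumulative frequencies: 19, 43, 62, 75, 86
n = 86; position = n/2 = 43.
This falls in the class [3, 6): L = 3, F = 19, f = 24, h = 3.
Median ≈ 3 + ((43 − 19) / 24) × 3 = 6.0000

6.00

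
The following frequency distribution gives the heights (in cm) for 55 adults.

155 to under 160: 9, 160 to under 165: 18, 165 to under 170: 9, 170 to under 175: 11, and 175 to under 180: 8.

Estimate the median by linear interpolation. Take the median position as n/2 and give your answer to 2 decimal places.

165.28

Cumulative frequencies: 9, 27, 36, 47, 55
n = 55; position = n/2 = 27.5.
This falls in the class 165 to under 170: L = 165, F = 27, f = 9, h = 5.
Median ≈ 165 + ((27.5 − 27) / 9) × 5 = 165.2778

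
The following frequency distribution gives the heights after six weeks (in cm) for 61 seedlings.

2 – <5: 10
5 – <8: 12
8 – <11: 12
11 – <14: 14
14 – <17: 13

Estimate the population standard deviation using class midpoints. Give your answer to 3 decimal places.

4.154

Midpoints: 3.5, 6.5, 9.5, 12.5, 15.5
n = 61, Σfm = 603.5, mean = 9.8934
Σfm² = 7023.25
Σf(m − x̄)² = Σfm² − (Σfm)²/n = 7023.25 − 603.5²/61 = 1052.5574
Population variance = 1052.5574 / 61 = 17.2550
Standard deviation = √17.2550 = 4.1539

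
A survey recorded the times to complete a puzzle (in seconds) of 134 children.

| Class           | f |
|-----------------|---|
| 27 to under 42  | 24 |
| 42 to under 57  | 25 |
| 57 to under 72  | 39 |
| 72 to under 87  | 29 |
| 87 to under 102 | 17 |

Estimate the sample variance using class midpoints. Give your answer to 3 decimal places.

Midpoints: 34.5, 49.5, 64.5, 79.5, 94.5
n = 134, Σfm = 8493, mean = 63.3806
Σfm² = 587173.5
Σf(m − x̄)² = Σfm² − (Σfm)²/n = 587173.5 − 8493²/134 = 48882.0896
Sample variance = 48882.0896 / 133 = 367.5345

367.535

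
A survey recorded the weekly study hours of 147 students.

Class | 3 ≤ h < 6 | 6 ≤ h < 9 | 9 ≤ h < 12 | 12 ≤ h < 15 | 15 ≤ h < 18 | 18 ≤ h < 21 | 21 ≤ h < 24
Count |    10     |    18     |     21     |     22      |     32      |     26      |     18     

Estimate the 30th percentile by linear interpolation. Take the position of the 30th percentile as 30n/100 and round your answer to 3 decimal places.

11.300

Cumulative frequencies: 10, 28, 49, 71, 103, 129, 147
n = 147; position = 30n/100 = 44.1.
This falls in the class 9 ≤ h < 12: L = 9, F = 28, f = 21, h = 3.
30th percentile ≈ 9 + ((44.1 − 28) / 21) × 3 = 11.3000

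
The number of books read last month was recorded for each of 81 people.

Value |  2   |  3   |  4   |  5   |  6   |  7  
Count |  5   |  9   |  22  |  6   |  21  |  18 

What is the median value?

5

Cumulative frequencies: 5, 14, 36, 42, 63, 81
n = 81, so the median is the value in position (n+1)/2 = 41.
Position 41 falls at value 5.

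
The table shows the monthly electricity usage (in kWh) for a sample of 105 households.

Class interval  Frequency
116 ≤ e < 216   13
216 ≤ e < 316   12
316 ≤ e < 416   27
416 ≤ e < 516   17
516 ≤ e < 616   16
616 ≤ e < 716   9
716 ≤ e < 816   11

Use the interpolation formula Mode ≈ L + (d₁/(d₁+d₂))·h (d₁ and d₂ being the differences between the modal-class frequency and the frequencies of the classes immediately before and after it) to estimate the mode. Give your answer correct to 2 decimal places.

376.00

Modal class: 316 ≤ e < 416 (highest frequency 27).
d₁ = 27 − 12 = 15, d₂ = 27 − 17 = 10
Mode ≈ 316 + (15/(15+10)) × 100 = 316 + 60.0000 = 376.0000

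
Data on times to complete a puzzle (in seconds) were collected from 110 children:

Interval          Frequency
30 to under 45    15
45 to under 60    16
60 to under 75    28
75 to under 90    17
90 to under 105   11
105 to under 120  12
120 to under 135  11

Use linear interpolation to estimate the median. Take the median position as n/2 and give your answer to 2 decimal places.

Cumulative frequencies: 15, 31, 59, 76, 87, 99, 110
n = 110; position = n/2 = 55.
This falls in the class 60 to under 75: L = 60, F = 31, f = 28, h = 15.
Median ≈ 60 + ((55 − 31) / 28) × 15 = 72.8571

72.86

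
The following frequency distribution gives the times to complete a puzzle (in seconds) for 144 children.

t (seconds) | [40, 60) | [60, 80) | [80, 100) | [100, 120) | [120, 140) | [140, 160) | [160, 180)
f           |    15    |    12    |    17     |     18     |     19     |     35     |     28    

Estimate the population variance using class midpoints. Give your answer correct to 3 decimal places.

1551.215

Midpoints: 50, 70, 90, 110, 130, 150, 170
n = 144, Σfm = 17580, mean = 122.0833
Σfm² = 2369600
Σf(m − x̄)² = Σfm² − (Σfm)²/n = 2369600 − 17580²/144 = 223375.0000
Population variance = 223375.0000 / 144 = 1551.2153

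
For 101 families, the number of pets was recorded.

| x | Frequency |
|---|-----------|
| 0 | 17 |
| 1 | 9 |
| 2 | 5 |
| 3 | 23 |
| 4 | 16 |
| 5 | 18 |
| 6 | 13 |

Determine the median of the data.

3

Cumulative frequencies: 17, 26, 31, 54, 70, 88, 101
n = 101, so the median is the value in position (n+1)/2 = 51.
Position 51 falls at value 3.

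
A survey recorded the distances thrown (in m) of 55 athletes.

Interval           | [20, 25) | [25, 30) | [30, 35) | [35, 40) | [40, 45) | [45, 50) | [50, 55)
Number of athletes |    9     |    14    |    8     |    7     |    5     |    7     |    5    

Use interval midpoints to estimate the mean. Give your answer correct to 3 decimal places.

34.864

Midpoints: 22.5, 27.5, 32.5, 37.5, 42.5, 47.5, 52.5
Σfm = 9×22.5 + 14×27.5 + 8×32.5 + 7×37.5 + 5×42.5 + 7×47.5 + 5×52.5 = 1917.5
n = Σf = 55
Mean = 1917.5 / 55 = 34.8636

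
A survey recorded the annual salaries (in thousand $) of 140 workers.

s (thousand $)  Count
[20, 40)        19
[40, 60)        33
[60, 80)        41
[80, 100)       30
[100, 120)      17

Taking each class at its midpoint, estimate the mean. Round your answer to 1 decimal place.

69.0

Midpoints: 30, 50, 70, 90, 110
Σfm = 19×30 + 33×50 + 41×70 + 30×90 + 17×110 = 9660
n = Σf = 140
Mean = 9660 / 140 = 69.0000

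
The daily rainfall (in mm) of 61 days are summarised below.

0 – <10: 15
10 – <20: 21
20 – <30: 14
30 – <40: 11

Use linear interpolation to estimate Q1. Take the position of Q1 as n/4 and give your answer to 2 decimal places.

10.12

Cumulative frequencies: 15, 36, 50, 61
n = 61; position = n/4 = 15.25.
This falls in the class 10 – <20: L = 10, F = 15, f = 21, h = 10.
Lower quartile ≈ 10 + ((15.25 − 15) / 21) × 10 = 10.1190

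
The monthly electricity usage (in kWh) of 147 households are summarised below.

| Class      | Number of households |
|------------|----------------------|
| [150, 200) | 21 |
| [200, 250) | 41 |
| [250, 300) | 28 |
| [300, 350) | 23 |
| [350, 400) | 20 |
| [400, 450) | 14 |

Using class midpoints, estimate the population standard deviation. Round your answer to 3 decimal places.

Midpoints: 175, 225, 275, 325, 375, 425
n = 147, Σfm = 41525, mean = 282.4830
Σfm² = 12606875
Σf(m − x̄)² = Σfm² − (Σfm)²/n = 12606875 − 41525²/147 = 876768.7075
Population variance = 876768.7075 / 147 = 5964.4130
Standard deviation = √5964.4130 = 77.2296

77.230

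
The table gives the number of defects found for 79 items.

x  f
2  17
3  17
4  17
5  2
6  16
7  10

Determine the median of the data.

4

Cumulative frequencies: 17, 34, 51, 53, 69, 79
n = 79, so the median is the value in position (n+1)/2 = 40.
Position 40 falls at value 4.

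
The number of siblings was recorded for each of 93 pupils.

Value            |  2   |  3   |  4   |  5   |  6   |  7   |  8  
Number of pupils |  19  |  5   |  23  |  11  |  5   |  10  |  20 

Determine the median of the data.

Cumulative frequencies: 19, 24, 47, 58, 63, 73, 93
n = 93, so the median is the value in position (n+1)/2 = 47.
Position 47 falls at value 4.

4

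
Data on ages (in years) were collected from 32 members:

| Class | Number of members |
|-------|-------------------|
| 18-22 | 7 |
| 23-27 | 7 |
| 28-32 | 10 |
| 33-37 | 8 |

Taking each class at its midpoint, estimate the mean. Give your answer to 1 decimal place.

28.0

Midpoints: 20, 25, 30, 35
Σfm = 7×20 + 7×25 + 10×30 + 8×35 = 895
n = Σf = 32
Mean = 895 / 32 = 27.9688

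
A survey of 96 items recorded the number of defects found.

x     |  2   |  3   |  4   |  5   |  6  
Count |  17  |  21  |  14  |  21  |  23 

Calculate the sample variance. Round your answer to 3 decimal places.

Values: 2, 3, 4, 5, 6
n = 96, Σfx = 396, mean = 4.1250
Σfx² = 1834
Σf(x − x̄)² = Σfx² − (Σfx)²/n = 1834 − 396²/96 = 200.5000
Sample variance = 200.5000 / 95 = 2.1105

2.111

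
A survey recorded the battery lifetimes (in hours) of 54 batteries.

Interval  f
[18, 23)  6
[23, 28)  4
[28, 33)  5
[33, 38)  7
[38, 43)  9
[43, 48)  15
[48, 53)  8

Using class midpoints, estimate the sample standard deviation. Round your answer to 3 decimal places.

9.641

Midpoints: 20.5, 25.5, 30.5, 35.5, 40.5, 45.5, 50.5
n = 54, Σfm = 2077, mean = 38.4630
Σfm² = 84813.5
Σf(m − x̄)² = Σfm² − (Σfm)²/n = 84813.5 − 2077²/54 = 4925.9259
Sample variance = 4925.9259 / 53 = 92.9420
Standard deviation = √92.9420 = 9.6406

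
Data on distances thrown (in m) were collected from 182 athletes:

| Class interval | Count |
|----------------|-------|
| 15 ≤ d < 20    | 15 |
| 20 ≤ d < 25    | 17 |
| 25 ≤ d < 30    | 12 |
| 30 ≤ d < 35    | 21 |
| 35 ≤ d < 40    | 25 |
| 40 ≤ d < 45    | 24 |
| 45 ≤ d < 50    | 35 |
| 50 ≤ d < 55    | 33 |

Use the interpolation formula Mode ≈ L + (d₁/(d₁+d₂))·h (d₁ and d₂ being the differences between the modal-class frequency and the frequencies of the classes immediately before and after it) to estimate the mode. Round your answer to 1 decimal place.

49.2

Modal class: 45 ≤ d < 50 (highest frequency 35).
d₁ = 35 − 24 = 11, d₂ = 35 − 33 = 2
Mode ≈ 45 + (11/(11+2)) × 5 = 45 + 4.2308 = 49.2308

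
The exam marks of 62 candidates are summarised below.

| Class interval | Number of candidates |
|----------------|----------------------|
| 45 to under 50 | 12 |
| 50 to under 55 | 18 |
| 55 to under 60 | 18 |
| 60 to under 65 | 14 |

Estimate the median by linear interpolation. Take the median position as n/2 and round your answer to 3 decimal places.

55.278

Cumulative frequencies: 12, 30, 48, 62
n = 62; position = n/2 = 31.
This falls in the class 55 to under 60: L = 55, F = 30, f = 18, h = 5.
Median ≈ 55 + ((31 − 30) / 18) × 5 = 55.2778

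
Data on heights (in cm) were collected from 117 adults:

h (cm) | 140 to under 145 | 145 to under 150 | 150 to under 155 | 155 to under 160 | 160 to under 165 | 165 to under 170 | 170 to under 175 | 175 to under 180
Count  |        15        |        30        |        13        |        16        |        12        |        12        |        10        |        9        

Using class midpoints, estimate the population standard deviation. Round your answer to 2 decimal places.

Midpoints: 142.5, 147.5, 152.5, 157.5, 162.5, 167.5, 172.5, 177.5
n = 117, Σfm = 18347.5, mean = 156.8162
Σfm² = 2891181.25
Σf(m − x̄)² = Σfm² − (Σfm)²/n = 2891181.25 − 18347.5²/117 = 13995.2991
Population variance = 13995.2991 / 117 = 119.6179
Standard deviation = √119.6179 = 10.9370

10.94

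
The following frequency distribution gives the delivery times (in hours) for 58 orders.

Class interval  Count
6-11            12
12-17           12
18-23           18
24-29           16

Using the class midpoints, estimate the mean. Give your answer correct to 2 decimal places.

18.43

Midpoints: 8.5, 14.5, 20.5, 26.5
Σfm = 12×8.5 + 12×14.5 + 18×20.5 + 16×26.5 = 1069
n = Σf = 58
Mean = 1069 / 58 = 18.4310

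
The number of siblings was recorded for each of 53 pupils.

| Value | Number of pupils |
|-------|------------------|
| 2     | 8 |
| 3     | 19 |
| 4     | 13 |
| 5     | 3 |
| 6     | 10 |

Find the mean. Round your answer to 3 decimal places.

3.774

Values: 2, 3, 4, 5, 6
Σfx = 8×2 + 19×3 + 13×4 + 3×5 + 10×6 = 200
n = Σf = 53
Mean = 200 / 53 = 3.7736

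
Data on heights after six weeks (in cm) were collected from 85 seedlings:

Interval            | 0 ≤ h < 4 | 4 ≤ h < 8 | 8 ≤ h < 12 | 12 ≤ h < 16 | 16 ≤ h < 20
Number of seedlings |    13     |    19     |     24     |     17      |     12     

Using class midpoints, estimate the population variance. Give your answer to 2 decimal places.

Midpoints: 2, 6, 10, 14, 18
n = 85, Σfm = 834, mean = 9.8118
Σfm² = 10356
Σf(m − x̄)² = Σfm² − (Σfm)²/n = 10356 − 834²/85 = 2172.9882
Population variance = 2172.9882 / 85 = 25.5646

25.56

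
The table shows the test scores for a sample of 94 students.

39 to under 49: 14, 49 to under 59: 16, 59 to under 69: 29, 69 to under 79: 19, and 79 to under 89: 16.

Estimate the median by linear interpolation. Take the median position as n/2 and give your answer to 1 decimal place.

Cumulative frequencies: 14, 30, 59, 78, 94
n = 94; position = n/2 = 47.
This falls in the class 59 to under 69: L = 59, F = 30, f = 29, h = 10.
Median ≈ 59 + ((47 − 30) / 29) × 10 = 64.8621

64.9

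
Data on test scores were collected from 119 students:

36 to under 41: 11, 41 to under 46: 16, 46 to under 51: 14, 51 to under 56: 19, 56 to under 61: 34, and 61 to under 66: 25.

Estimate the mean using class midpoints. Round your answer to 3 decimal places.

53.710

Midpoints: 38.5, 43.5, 48.5, 53.5, 58.5, 63.5
Σfm = 11×38.5 + 16×43.5 + 14×48.5 + 19×53.5 + 34×58.5 + 25×63.5 = 6391.5
n = Σf = 119
Mean = 6391.5 / 119 = 53.7101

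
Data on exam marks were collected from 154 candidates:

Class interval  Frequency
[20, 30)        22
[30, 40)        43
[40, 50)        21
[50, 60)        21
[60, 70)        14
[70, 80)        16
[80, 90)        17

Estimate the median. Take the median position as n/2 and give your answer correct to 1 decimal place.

Cumulative frequencies: 22, 65, 86, 107, 121, 137, 154
n = 154; position = n/2 = 77.
This falls in the class [40, 50): L = 40, F = 65, f = 21, h = 10.
Median ≈ 40 + ((77 − 65) / 21) × 10 = 45.7143

45.7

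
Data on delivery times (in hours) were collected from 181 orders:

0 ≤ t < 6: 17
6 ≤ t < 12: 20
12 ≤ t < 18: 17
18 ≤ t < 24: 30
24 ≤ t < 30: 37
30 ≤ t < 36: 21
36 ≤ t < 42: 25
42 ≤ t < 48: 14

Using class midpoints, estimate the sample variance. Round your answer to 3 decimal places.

152.504

Midpoints: 3, 9, 15, 21, 27, 33, 39, 45
n = 181, Σfm = 4413, mean = 24.3812
Σfm² = 135045
Σf(m − x̄)² = Σfm² − (Σfm)²/n = 135045 − 4413²/181 = 27450.6961
Sample variance = 27450.6961 / 180 = 152.5039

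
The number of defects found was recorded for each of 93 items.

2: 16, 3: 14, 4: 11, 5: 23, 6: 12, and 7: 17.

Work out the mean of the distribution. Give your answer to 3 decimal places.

Values: 2, 3, 4, 5, 6, 7
Σfx = 16×2 + 14×3 + 11×4 + 23×5 + 12×6 + 17×7 = 424
n = Σf = 93
Mean = 424 / 93 = 4.5591

4.559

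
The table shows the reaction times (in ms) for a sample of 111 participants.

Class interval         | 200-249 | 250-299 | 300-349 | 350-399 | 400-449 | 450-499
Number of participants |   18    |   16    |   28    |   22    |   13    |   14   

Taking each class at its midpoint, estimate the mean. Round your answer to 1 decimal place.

341.6

Midpoints: 224.5, 274.5, 324.5, 374.5, 424.5, 474.5
Σfm = 18×224.5 + 16×274.5 + 28×324.5 + 22×374.5 + 13×424.5 + 14×474.5 = 37919.5
n = Σf = 111
Mean = 37919.5 / 111 = 341.6171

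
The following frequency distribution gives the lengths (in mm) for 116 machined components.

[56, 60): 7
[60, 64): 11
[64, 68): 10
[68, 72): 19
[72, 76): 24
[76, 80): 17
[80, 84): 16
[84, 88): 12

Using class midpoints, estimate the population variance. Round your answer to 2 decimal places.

63.04

Midpoints: 58, 62, 66, 70, 74, 78, 82, 86
n = 116, Σfm = 8524, mean = 73.4828
Σfm² = 633680
Σf(m − x̄)² = Σfm² − (Σfm)²/n = 633680 − 8524²/116 = 7312.9655
Population variance = 7312.9655 / 116 = 63.0428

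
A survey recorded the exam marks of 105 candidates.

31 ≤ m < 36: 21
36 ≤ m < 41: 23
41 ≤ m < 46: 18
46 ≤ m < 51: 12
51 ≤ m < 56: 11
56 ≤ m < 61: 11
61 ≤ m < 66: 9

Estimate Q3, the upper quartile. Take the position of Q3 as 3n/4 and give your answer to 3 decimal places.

53.159

Cumulative frequencies: 21, 44, 62, 74, 85, 96, 105
n = 105; position = 3n/4 = 78.75.
This falls in the class 51 ≤ m < 56: L = 51, F = 74, f = 11, h = 5.
Upper quartile ≈ 51 + ((78.75 − 74) / 11) × 5 = 53.1591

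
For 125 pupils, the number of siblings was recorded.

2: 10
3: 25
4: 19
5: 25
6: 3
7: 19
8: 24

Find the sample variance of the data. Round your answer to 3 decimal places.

4.052

Values: 2, 3, 4, 5, 6, 7, 8
n = 125, Σfx = 639, mean = 5.1120
Σfx² = 3769
Σf(x − x̄)² = Σfx² − (Σfx)²/n = 3769 − 639²/125 = 502.4320
Sample variance = 502.4320 / 124 = 4.0519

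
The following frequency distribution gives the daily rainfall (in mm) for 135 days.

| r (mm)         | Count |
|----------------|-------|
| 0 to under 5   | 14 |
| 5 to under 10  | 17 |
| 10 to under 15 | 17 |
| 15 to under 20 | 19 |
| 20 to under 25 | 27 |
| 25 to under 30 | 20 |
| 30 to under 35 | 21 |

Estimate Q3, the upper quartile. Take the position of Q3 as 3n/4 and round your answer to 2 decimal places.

Cumulative frequencies: 14, 31, 48, 67, 94, 114, 135
n = 135; position = 3n/4 = 101.25.
This falls in the class 25 to under 30: L = 25, F = 94, f = 20, h = 5.
Upper quartile ≈ 25 + ((101.25 − 94) / 20) × 5 = 26.8125

26.81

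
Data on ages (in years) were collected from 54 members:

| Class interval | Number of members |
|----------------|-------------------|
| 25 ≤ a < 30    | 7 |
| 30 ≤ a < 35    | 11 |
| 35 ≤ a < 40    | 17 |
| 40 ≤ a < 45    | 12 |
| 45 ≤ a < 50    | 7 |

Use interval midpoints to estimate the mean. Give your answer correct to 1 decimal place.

Midpoints: 27.5, 32.5, 37.5, 42.5, 47.5
Σfm = 7×27.5 + 11×32.5 + 17×37.5 + 12×42.5 + 7×47.5 = 2030
n = Σf = 54
Mean = 2030 / 54 = 37.5926

37.6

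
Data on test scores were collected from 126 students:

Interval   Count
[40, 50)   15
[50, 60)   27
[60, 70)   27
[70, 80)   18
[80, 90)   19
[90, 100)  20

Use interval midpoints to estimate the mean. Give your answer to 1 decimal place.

69.7

Midpoints: 45, 55, 65, 75, 85, 95
Σfm = 15×45 + 27×55 + 27×65 + 18×75 + 19×85 + 20×95 = 8780
n = Σf = 126
Mean = 8780 / 126 = 69.6825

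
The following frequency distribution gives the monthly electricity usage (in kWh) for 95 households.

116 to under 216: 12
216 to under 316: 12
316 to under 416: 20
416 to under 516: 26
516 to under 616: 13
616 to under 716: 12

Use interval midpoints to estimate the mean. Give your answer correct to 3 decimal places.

420.737

Midpoints: 166, 266, 366, 466, 566, 666
Σfm = 12×166 + 12×266 + 20×366 + 26×466 + 13×566 + 12×666 = 39970
n = Σf = 95
Mean = 39970 / 95 = 420.7368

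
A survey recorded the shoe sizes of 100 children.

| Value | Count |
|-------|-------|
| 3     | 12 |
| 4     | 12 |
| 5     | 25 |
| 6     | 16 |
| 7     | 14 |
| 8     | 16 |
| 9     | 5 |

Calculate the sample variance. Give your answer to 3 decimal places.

Values: 3, 4, 5, 6, 7, 8, 9
n = 100, Σfx = 576, mean = 5.7600
Σfx² = 3616
Σf(x − x̄)² = Σfx² − (Σfx)²/n = 3616 − 576²/100 = 298.2400
Sample variance = 298.2400 / 99 = 3.0125

3.013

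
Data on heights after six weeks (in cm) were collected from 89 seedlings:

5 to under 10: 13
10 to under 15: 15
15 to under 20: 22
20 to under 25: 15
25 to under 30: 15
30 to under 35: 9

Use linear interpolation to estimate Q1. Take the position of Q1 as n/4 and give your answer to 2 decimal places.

Cumulative frequencies: 13, 28, 50, 65, 80, 89
n = 89; position = n/4 = 22.25.
This falls in the class 10 to under 15: L = 10, F = 13, f = 15, h = 5.
Lower quartile ≈ 10 + ((22.25 − 13) / 15) × 5 = 13.0833

13.08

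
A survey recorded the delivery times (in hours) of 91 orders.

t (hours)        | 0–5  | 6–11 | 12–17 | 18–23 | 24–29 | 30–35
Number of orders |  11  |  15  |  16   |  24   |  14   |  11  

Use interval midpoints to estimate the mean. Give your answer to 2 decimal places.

17.66

Midpoints: 2.5, 8.5, 14.5, 20.5, 26.5, 32.5
Σfm = 11×2.5 + 15×8.5 + 16×14.5 + 24×20.5 + 14×26.5 + 11×32.5 = 1607.5
n = Σf = 91
Mean = 1607.5 / 91 = 17.6648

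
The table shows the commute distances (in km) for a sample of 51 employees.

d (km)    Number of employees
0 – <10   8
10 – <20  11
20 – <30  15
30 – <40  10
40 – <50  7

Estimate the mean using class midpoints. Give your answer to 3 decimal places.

Midpoints: 5, 15, 25, 35, 45
Σfm = 8×5 + 11×15 + 15×25 + 10×35 + 7×45 = 1245
n = Σf = 51
Mean = 1245 / 51 = 24.4118

24.412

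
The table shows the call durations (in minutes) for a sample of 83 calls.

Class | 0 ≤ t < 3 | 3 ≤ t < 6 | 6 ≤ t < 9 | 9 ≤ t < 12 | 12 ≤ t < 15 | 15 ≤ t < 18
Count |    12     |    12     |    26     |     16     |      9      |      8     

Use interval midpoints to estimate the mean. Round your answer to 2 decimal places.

Midpoints: 1.5, 4.5, 7.5, 10.5, 13.5, 16.5
Σfm = 12×1.5 + 12×4.5 + 26×7.5 + 16×10.5 + 9×13.5 + 8×16.5 = 688.5
n = Σf = 83
Mean = 688.5 / 83 = 8.2952

8.30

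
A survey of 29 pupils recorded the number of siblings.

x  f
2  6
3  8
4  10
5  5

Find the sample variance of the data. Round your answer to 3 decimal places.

1.044

Values: 2, 3, 4, 5
n = 29, Σfx = 101, mean = 3.4828
Σfx² = 381
Σf(x − x̄)² = Σfx² − (Σfx)²/n = 381 − 101²/29 = 29.2414
Sample variance = 29.2414 / 28 = 1.0443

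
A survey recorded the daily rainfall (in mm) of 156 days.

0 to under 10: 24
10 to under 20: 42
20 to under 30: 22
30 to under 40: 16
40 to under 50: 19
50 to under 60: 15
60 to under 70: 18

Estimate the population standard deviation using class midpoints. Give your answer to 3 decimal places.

19.790

Midpoints: 5, 15, 25, 35, 45, 55, 65
n = 156, Σfm = 4710, mean = 30.1923
Σfm² = 203300
Σf(m − x̄)² = Σfm² − (Σfm)²/n = 203300 − 4710²/156 = 61094.2308
Population variance = 61094.2308 / 156 = 391.6297
Standard deviation = √391.6297 = 19.7896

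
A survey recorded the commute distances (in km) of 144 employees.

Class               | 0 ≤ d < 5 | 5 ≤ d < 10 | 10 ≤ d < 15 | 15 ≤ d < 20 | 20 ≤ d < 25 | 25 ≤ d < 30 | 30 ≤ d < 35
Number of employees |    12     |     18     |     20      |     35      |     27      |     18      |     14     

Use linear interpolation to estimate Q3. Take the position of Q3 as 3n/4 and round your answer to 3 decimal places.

24.259

Cumulative frequencies: 12, 30, 50, 85, 112, 130, 144
n = 144; position = 3n/4 = 108.
This falls in the class 20 ≤ d < 25: L = 20, F = 85, f = 27, h = 5.
Upper quartile ≈ 20 + ((108 − 85) / 27) × 5 = 24.2593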